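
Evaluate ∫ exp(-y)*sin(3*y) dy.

-exp(-y)*sin(3*y)/10 - 3*exp(-y)*cos(3*y)/10 + C

Let I denote the integral. Integrate by parts with u = sin(3*y), dv = exp(-y) dy, so v = -exp(-y): I = -exp(-y)*sin(3*y) + 3·∫ exp(-y)*cos(3*y) dy.
Apply parts again with u = cos(3*y), dv = exp(-y) dy: ∫ exp(-y)*cos(3*y) dy = -exp(-y)*cos(3*y) − 3·I. Substituting back brings back I: I = -exp(-y)*sin(3*y) - 3*exp(-y)*cos(3*y) − 9·I.
Solving for I: (1 + 9)·I equals the remaining terms, so I = (1/10)·(-exp(-y)*sin(3*y) - 3*exp(-y)*cos(3*y)).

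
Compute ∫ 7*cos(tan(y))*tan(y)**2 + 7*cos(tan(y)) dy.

7*sin(tan(y)) + C

Let u = tan(y), so du = (tan(y)**2 + 1) dy.
Rewriting, the integral becomes 7·∫ cos(u) du = 7·sin(u).
Substituting back, u = tan(y).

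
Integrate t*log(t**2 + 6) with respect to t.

t**2*log(t**2 + 6)/2 - t**2/2 + 3*log(t**2 + 6) + C

Let u = t**2 + 6, so du = (2*t) dt.
The integral becomes (1/2)·∫ log(u) du; integrate by parts with u′=log(u), dv′=du.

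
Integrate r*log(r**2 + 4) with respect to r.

r**2*log(r**2 + 4)/2 - r**2/2 + 2*log(r**2 + 4) + C

Let u = r**2 + 4, so du = (2*r) dr.
The integral becomes (1/2)·∫ log(u) du; integrate by parts with u′=log(u), dv′=du.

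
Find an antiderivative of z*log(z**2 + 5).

Let u = z**2 + 5, so du = (2*z) dz.
The integral becomes (1/2)·∫ log(u) du; integrate by parts with u′=log(u), dv′=du.

z**2*log(z**2 + 5)/2 - z**2/2 + 5*log(z**2 + 5)/2 + C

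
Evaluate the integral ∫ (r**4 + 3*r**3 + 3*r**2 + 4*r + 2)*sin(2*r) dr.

-r**4*cos(2*r)/2 + r**3*sin(2*r) - 3*r**3*cos(2*r)/2 + 9*r**2*sin(2*r)/4 + r*cos(2*r)/4 - sin(2*r)/8 - cos(2*r) + C

Use integration by parts with u = r**4 + 3*r**3 + 3*r**2 + 4*r + 2, dv = sin(2*r) dr, so v = -cos(2*r)/2.
Apply parts 4 times (tabular method): alternate signs, differentiate u down to 0, integrate dv up.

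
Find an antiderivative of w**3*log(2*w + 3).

w**4*log(2*w + 3)/4 - w**4/16 + w**3/8 - 9*w**2/32 + 27*w/32 - 81*log(2*w + 3)/64 + C

Use integration by parts with u = log(2*w + 3), dv = w**3 dw.
Then du = 2/(2*w + 3) dw and v = w**4/4.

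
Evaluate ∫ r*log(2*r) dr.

Use integration by parts with u = log(2*r), dv = r dr.
Then du = 1/r dr and v = r**2/2.

r**2*(log(r) + log(2))/2 - r**2/4 + C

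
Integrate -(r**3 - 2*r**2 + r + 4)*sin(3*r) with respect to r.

r**3*cos(3*r)/3 - r**2*sin(3*r)/3 - 2*r**2*cos(3*r)/3 + 4*r*sin(3*r)/9 + r*cos(3*r)/9 - sin(3*r)/27 + 40*cos(3*r)/27 + C

Use integration by parts with u = r**3 - 2*r**2 + r + 4, dv = -sin(3*r) dr, so v = cos(3*r)/3.
Apply parts 3 times (tabular method): alternate signs, differentiate u down to 0, integrate dv up.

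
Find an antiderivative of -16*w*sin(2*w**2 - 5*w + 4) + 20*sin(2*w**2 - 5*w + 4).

Let u = 2*w**2 - 5*w + 4, so du = (4*w - 5) dw.
Rewriting, the integral becomes -4·∫ sin(u) du = -4·-cos(u).
Substituting back, u = 2*w**2 - 5*w + 4.

4*cos(2*w**2 - 5*w + 4) + C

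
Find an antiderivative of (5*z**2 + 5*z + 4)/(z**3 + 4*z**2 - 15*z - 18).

16*log(z - 3)/9 - log(z + 1)/5 + 154*log(z + 6)/45 + C

Factor the denominator: (z - 3)*(z + 1)*(z + 6).
Partial-fraction decomposition: 154/(45*(z + 6)) - 1/(5*(z + 1)) + 16/(9*(z - 3)).
Integrate each term: A/(z−a) contributes A·log|z−a|.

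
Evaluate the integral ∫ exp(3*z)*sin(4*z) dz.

3*exp(3*z)*sin(4*z)/25 - 4*exp(3*z)*cos(4*z)/25 + C

Let I denote the integral. Integrate by parts with u = sin(4*z), dv = exp(3*z) dz, so v = exp(3*z)/3: I = exp(3*z)*sin(4*z)/3 − (4/3)·∫ exp(3*z)*cos(4*z) dz.
Apply parts again with u = cos(4*z), dv = exp(3*z) dz: ∫ exp(3*z)*cos(4*z) dz = exp(3*z)*cos(4*z)/3 + (4/3)·I. Substituting back brings back I: I = exp(3*z)*sin(4*z)/3 - 4*exp(3*z)*cos(4*z)/9 − (16/9)·I.
Solving for I: (1 + 16/9)·I equals the remaining terms, so I = (9/25)·(exp(3*z)*sin(4*z)/3 - 4*exp(3*z)*cos(4*z)/9).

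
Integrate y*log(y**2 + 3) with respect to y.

y**2*log(y**2 + 3)/2 - y**2/2 + 3*log(y**2 + 3)/2 + C

Let u = y**2 + 3, so du = (2*y) dy.
The integral becomes (1/2)·∫ log(u) du; integrate by parts with u′=log(u), dv′=du.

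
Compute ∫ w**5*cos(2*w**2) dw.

w**4*sin(2*w**2)/4 + w**2*cos(2*w**2)/4 - sin(2*w**2)/8 + C

Let u = w², du = 2w dw; rewrite as (1/2)∫ u^2·cos(2u) du.
Now integrate by parts 2 times.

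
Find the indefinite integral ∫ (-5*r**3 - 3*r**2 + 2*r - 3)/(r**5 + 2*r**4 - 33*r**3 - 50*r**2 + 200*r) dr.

Factor the denominator: r*(r - 5)*(r - 2)*(r + 4)*(r + 5).
Partial-fraction decomposition: 537/(350*(r + 5)) - 29/(24*(r + 4)) + 17/(84*(r - 2)) - 77/(150*(r - 5)) - 3/(200*r).
Integrate each term: A/(r−a) contributes A·log|r−a|.

-3*log(r)/200 - 77*log(r - 5)/150 + 17*log(r - 2)/84 - 29*log(r + 4)/24 + 537*log(r + 5)/350 + C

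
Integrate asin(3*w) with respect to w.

Use integration by parts with u = arcsin(3*w), dv = dw.
Then du = 3/sqrt(-9*w**2 + 1) dw.

w*asin(3*w) + sqrt(-9*w**2 + 1)/3 + C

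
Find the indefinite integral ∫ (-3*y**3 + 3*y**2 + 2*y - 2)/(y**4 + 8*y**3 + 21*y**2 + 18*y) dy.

-log(y)/9 - 15*log(y + 2) + 109*log(y + 3)/9 - 100/(3*y + 9) + C

Factor the denominator: y*(y + 2)*(y + 3)**2.
Partial-fraction decomposition: 109/(9*(y + 3)) + 100/(3*(y + 3)**2) - 15/(y + 2) - 1/(9*y).
Integrate each term; A/(y−a) gives A·log|y−a|; A/(y−a)² gives −A/(y−a).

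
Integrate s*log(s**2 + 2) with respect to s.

s**2*log(s**2 + 2)/2 - s**2/2 + log(s**2 + 2) + C

Let u = s**2 + 2, so du = (2*s) ds.
The integral becomes (1/2)·∫ log(u) du; integrate by parts with u′=log(u), dv′=du.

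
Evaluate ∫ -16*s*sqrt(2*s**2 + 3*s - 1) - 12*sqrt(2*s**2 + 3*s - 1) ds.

Let u = 2*s**2 + 3*s - 1, so du = (4*s + 3) ds.
Rewriting, the integral becomes -4·∫ √u du = -4·(2/3)u^(3/2).
Substituting back, u = 2*s**2 + 3*s - 1.

-8*(2*s**2 + 3*s - 1)**(3/2)/3 + C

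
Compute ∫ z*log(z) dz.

Use integration by parts with u = log(z), dv = z dz.
Then du = 1/z dz and v = z**2/2.

z**2*log(z)/2 - z**2/4 + C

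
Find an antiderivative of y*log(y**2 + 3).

Let u = y**2 + 3, so du = (2*y) dy.
The integral becomes (1/2)·∫ log(u) du; integrate by parts with u′=log(u), dv′=du.

y**2*log(y**2 + 3)/2 - y**2/2 + 3*log(y**2 + 3)/2 + C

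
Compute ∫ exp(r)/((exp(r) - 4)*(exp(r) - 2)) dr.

Let u = e^r, du = e^r dr.
The integral becomes ∫ du/((u-2)(u-4)); decompose into partial fractions.

log(exp(r) - 4)/2 - log(exp(r) - 2)/2 + C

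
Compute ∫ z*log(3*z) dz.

Use integration by parts with u = log(3*z), dv = z dz.
Then du = 1/z dz and v = z**2/2.

z**2*(log(z) + log(3))/2 - z**2/4 + C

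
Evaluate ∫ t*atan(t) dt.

t**2*atan(t)/2 - t/2 + atan(t)/2 + C

Use integration by parts with u = arctan(t), dv = t dt.
Then du = 1/(t**2 + 1) dt.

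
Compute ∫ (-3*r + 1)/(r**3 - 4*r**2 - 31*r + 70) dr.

Factor the denominator: (r - 7)*(r - 2)*(r + 5).
Partial-fraction decomposition: 4/(21*(r + 5)) + 1/(7*(r - 2)) - 1/(3*(r - 7)).
Integrate each term: A/(r−a) contributes A·log|r−a|.

-log(r - 7)/3 + log(r - 2)/7 + 4*log(r + 5)/21 + C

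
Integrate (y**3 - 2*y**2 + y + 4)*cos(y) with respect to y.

Use integration by parts with u = y**3 - 2*y**2 + y + 4, dv = cos(y) dy, so v = sin(y).
Apply parts 3 times (tabular method): alternate signs, differentiate u down to 0, integrate dv up.

y**3*sin(y) - 2*y**2*sin(y) + 3*y**2*cos(y) - 5*y*sin(y) - 4*y*cos(y) + 8*sin(y) - 5*cos(y) + C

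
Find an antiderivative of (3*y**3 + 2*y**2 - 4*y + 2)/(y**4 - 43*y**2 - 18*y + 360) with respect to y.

349*log(y - 6)/165 - 89*log(y - 3)/168 - 71*log(y + 4)/35 + 303*log(y + 5)/88 + C

Factor the denominator: (y - 6)*(y - 3)*(y + 4)*(y + 5).
Partial-fraction decomposition: 303/(88*(y + 5)) - 71/(35*(y + 4)) - 89/(168*(y - 3)) + 349/(165*(y - 6)).
Integrate each term: A/(y−a) contributes A·log|y−a|.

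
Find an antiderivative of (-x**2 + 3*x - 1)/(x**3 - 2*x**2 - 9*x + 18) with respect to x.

Factor the denominator: (x - 3)*(x - 2)*(x + 3).
Partial-fraction decomposition: -19/(30*(x + 3)) - 1/(5*(x - 2)) - 1/(6*(x - 3)).
Integrate each term: A/(x−a) contributes A·log|x−a|.

-log(x - 3)/6 - log(x - 2)/5 - 19*log(x + 3)/30 + C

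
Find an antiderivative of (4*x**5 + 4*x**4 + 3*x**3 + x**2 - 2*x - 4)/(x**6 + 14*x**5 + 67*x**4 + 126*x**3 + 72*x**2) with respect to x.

Factor the denominator: x**2*(x + 1)*(x + 3)*(x + 4)*(x + 6).
Partial-fraction decomposition: 6631/(270*(x + 6)) - 811/(24*(x + 4)) + 359/(27*(x + 3)) - 2/(15*(x + 1)) + 5/(72*x) - 1/(18*x**2).
Integrate each term; A/(x−a) gives A·log|x−a|; A/(x−a)² gives −A/(x−a).

5*log(x)/72 - 2*log(x + 1)/15 + 359*log(x + 3)/27 - 811*log(x + 4)/24 + 6631*log(x + 6)/270 + 1/(18*x) + C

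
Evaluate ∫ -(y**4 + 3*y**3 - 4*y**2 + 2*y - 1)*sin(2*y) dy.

Use integration by parts with u = y**4 + 3*y**3 - 4*y**2 + 2*y - 1, dv = -sin(2*y) dy, so v = cos(2*y)/2.
Apply parts 4 times (tabular method): alternate signs, differentiate u down to 0, integrate dv up.

y**4*cos(2*y)/2 - y**3*sin(2*y) + 3*y**3*cos(2*y)/2 - 9*y**2*sin(2*y)/4 - 7*y**2*cos(2*y)/2 + 7*y*sin(2*y)/2 - 5*y*cos(2*y)/4 + 5*sin(2*y)/8 + 5*cos(2*y)/4 + C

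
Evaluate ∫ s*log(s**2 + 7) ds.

s**2*log(s**2 + 7)/2 - s**2/2 + 7*log(s**2 + 7)/2 + C

Let u = s**2 + 7, so du = (2*s) ds.
The integral becomes (1/2)·∫ log(u) du; integrate by parts with u′=log(u), dv′=du.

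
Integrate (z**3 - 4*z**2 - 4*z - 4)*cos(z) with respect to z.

Use integration by parts with u = z**3 - 4*z**2 - 4*z - 4, dv = cos(z) dz, so v = sin(z).
Apply parts 3 times (tabular method): alternate signs, differentiate u down to 0, integrate dv up.

z**3*sin(z) - 4*z**2*sin(z) + 3*z**2*cos(z) - 10*z*sin(z) - 8*z*cos(z) + 4*sin(z) - 10*cos(z) + C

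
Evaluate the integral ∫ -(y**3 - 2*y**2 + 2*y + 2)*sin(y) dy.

y**3*cos(y) - 3*y**2*sin(y) - 2*y**2*cos(y) + 4*y*sin(y) - 4*y*cos(y) + 4*sin(y) + 6*cos(y) + C

Use integration by parts with u = y**3 - 2*y**2 + 2*y + 2, dv = -sin(y) dy, so v = cos(y).
Apply parts 3 times (tabular method): alternate signs, differentiate u down to 0, integrate dv up.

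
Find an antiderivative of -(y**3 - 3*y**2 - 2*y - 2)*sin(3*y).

Use integration by parts with u = y**3 - 3*y**2 - 2*y - 2, dv = -sin(3*y) dy, so v = cos(3*y)/3.
Apply parts 3 times (tabular method): alternate signs, differentiate u down to 0, integrate dv up.

y**3*cos(3*y)/3 - y**2*sin(3*y)/3 - y**2*cos(3*y) + 2*y*sin(3*y)/3 - 8*y*cos(3*y)/9 + 8*sin(3*y)/27 - 4*cos(3*y)/9 + C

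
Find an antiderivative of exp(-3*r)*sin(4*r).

-3*exp(-3*r)*sin(4*r)/25 - 4*exp(-3*r)*cos(4*r)/25 + C

Let I denote the integral. Integrate by parts with u = sin(4*r), dv = exp(-3*r) dr, so v = -exp(-3*r)/3: I = -exp(-3*r)*sin(4*r)/3 + (4/3)·∫ exp(-3*r)*cos(4*r) dr.
Apply parts again with u = cos(4*r), dv = exp(-3*r) dr: ∫ exp(-3*r)*cos(4*r) dr = -exp(-3*r)*cos(4*r)/3 − (4/3)·I. Substituting back brings back I: I = -exp(-3*r)*sin(4*r)/3 - 4*exp(-3*r)*cos(4*r)/9 − (16/9)·I.
Solving for I: (1 + 16/9)·I equals the remaining terms, so I = (9/25)·(-exp(-3*r)*sin(4*r)/3 - 4*exp(-3*r)*cos(4*r)/9).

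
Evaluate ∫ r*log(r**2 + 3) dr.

r**2*log(r**2 + 3)/2 - r**2/2 + 3*log(r**2 + 3)/2 + C

Let u = r**2 + 3, so du = (2*r) dr.
The integral becomes (1/2)·∫ log(u) du; integrate by parts with u′=log(u), dv′=du.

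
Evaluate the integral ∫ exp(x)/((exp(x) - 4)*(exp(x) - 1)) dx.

Let u = e^x, du = e^x dx.
The integral becomes ∫ du/((u-4)(u-1)); decompose into partial fractions.

log(exp(x) - 4)/3 - log(exp(x) - 1)/3 + C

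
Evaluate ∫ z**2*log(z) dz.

Use integration by parts with u = log(z), dv = z**2 dz.
Then du = 1/z dz and v = z**3/3.

z**3*log(z)/3 - z**3/9 + C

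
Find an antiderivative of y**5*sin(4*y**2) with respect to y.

-y**4*cos(4*y**2)/8 + y**2*sin(4*y**2)/16 + cos(4*y**2)/64 + C

Let u = y², du = 2y dy; rewrite as (1/2)∫ u^2·sin(4u) du.
Now integrate by parts 2 times.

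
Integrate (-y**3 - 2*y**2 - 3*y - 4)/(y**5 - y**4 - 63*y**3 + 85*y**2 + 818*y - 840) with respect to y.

Factor the denominator: (y - 6)*(y - 5)*(y - 1)*(y + 4)*(y + 7).
Partial-fraction decomposition: 131/(1872*(y + 7)) - 4/(135*(y + 4)) - 1/(80*(y - 1)) + 97/(216*(y - 5)) - 31/(65*(y - 6)).
Integrate each term: A/(y−a) contributes A·log|y−a|.

-31*log(y - 6)/65 + 97*log(y - 5)/216 - log(y - 1)/80 - 4*log(y + 4)/135 + 131*log(y + 7)/1872 + C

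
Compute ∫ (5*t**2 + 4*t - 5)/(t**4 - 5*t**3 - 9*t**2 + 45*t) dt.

Factor the denominator: t*(t - 5)*(t - 3)*(t + 3).
Partial-fraction decomposition: -7/(36*(t + 3)) - 13/(9*(t - 3)) + 7/(4*(t - 5)) - 1/(9*t).
Integrate each term: A/(t−a) contributes A·log|t−a|.

-log(t)/9 + 7*log(t - 5)/4 - 13*log(t - 3)/9 - 7*log(t + 3)/36 + C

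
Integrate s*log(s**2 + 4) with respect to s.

s**2*log(s**2 + 4)/2 - s**2/2 + 2*log(s**2 + 4) + C

Let u = s**2 + 4, so du = (2*s) ds.
The integral becomes (1/2)·∫ log(u) du; integrate by parts with u′=log(u), dv′=du.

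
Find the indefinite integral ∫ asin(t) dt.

Use integration by parts with u = arcsin(t), dv = dt.
Then du = 1/sqrt(-t**2 + 1) dt.

t*asin(t) + sqrt(-t**2 + 1) + C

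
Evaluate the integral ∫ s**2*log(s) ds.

Use integration by parts with u = log(s), dv = s**2 ds.
Then du = 1/s ds and v = s**3/3.

s**3*log(s)/3 - s**3/9 + C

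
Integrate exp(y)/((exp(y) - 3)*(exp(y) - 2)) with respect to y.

Let u = e^y, du = e^y dy.
The integral becomes ∫ du/((u-3)(u-2)); decompose into partial fractions.

log(exp(y) - 3) - log(exp(y) - 2) + C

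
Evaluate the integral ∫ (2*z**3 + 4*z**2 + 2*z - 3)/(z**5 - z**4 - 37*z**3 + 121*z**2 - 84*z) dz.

log(z)/28 + 197*log(z - 4)/132 - 31*log(z - 3)/20 + 5*log(z - 1)/48 - 507*log(z + 7)/6160 + C

Factor the denominator: z*(z - 4)*(z - 3)*(z - 1)*(z + 7).
Partial-fraction decomposition: -507/(6160*(z + 7)) + 5/(48*(z - 1)) - 31/(20*(z - 3)) + 197/(132*(z - 4)) + 1/(28*z).
Integrate each term: A/(z−a) contributes A·log|z−a|.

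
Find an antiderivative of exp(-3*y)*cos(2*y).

Let I denote the integral. Integrate by parts with u = cos(2*y), dv = exp(-3*y) dy, so v = -exp(-3*y)/3: I = -exp(-3*y)*cos(2*y)/3 − (2/3)·∫ exp(-3*y)*sin(2*y) dy.
Apply parts again with u = sin(2*y), dv = exp(-3*y) dy: ∫ exp(-3*y)*sin(2*y) dy = -exp(-3*y)*sin(2*y)/3 + (2/3)·I. Substituting back brings back I: I = 2*exp(-3*y)*sin(2*y)/9 - exp(-3*y)*cos(2*y)/3 − (4/9)·I.
Solving for I: (1 + 4/9)·I equals the remaining terms, so I = (9/13)·(2*exp(-3*y)*sin(2*y)/9 - exp(-3*y)*cos(2*y)/3).

2*exp(-3*y)*sin(2*y)/13 - 3*exp(-3*y)*cos(2*y)/13 + C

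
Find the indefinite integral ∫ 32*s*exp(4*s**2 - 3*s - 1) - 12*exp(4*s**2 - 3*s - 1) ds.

Let u = 4*s**2 - 3*s - 1, so du = (8*s - 3) ds.
Rewriting, the integral becomes 4·∫ e^u du = 4·e^u.
Substituting back, u = 4*s**2 - 3*s - 1.

4*exp(4*s**2 - 3*s - 1) + C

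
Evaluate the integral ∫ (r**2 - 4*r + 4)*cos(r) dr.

Use integration by parts with u = r**2 - 4*r + 4, dv = cos(r) dr, so v = sin(r).
Apply parts 2 times (tabular method): alternate signs, differentiate u down to 0, integrate dv up.

r**2*sin(r) - 4*r*sin(r) + 2*r*cos(r) + 2*sin(r) - 4*cos(r) + C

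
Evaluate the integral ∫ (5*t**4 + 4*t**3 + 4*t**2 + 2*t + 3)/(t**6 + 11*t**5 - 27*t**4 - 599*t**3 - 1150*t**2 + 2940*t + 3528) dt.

Factor the denominator: (t - 7)*(t - 2)*(t + 1)*(t + 6)**2*(t + 7).
Partial-fraction decomposition: -601/(42*(t + 7)) + 3834241/(270400*(t + 6)) - 5751/(520*(t + 6)**2) + 1/(600*(t + 1)) - 1/(64*(t - 2)) + 1359/(9464*(t - 7)).
Integrate each term; A/(t−a) gives A·log|t−a|; A/(t−a)² gives −A/(t−a).

1359*log(t - 7)/9464 - log(t - 2)/64 + log(t + 1)/600 + 3834241*log(t + 6)/270400 - 601*log(t + 7)/42 + 5751/(520*t + 3120) + C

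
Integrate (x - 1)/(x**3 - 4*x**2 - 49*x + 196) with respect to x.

log(x - 7)/7 - log(x - 4)/11 - 4*log(x + 7)/77 + C

Factor the denominator: (x - 7)*(x - 4)*(x + 7).
Partial-fraction decomposition: -4/(77*(x + 7)) - 1/(11*(x - 4)) + 1/(7*(x - 7)).
Integrate each term: A/(x−a) contributes A·log|x−a|.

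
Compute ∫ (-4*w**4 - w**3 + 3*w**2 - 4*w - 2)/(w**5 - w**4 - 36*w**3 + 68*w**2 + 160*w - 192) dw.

-1043*log(w - 4)/450 - 8*log(w - 1)/189 + 19*log(w + 2)/216 - 2419*log(w + 6)/1400 + 529/(90*w - 360) + C

Factor the denominator: (w - 4)**2*(w - 1)*(w + 2)*(w + 6).
Partial-fraction decomposition: -2419/(1400*(w + 6)) + 19/(216*(w + 2)) - 8/(189*(w - 1)) - 1043/(450*(w - 4)) - 529/(90*(w - 4)**2).
Integrate each term; A/(w−a) gives A·log|w−a|; A/(w−a)² gives −A/(w−a).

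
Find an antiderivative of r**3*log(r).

r**4*log(r)/4 - r**4/16 + C

Use integration by parts with u = log(r), dv = r**3 dr.
Then du = 1/r dr and v = r**4/4.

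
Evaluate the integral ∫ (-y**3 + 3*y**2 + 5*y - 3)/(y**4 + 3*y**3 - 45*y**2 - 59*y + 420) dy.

-7*log(y - 5)/54 - 3*log(y - 3)/35 + 89*log(y + 4)/189 - 113*log(y + 7)/90 + C

Factor the denominator: (y - 5)*(y - 3)*(y + 4)*(y + 7).
Partial-fraction decomposition: -113/(90*(y + 7)) + 89/(189*(y + 4)) - 3/(35*(y - 3)) - 7/(54*(y - 5)).
Integrate each term: A/(y−a) contributes A·log|y−a|.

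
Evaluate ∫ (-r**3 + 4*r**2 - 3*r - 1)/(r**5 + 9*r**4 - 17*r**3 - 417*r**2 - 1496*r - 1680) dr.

Factor the denominator: (r - 7)*(r + 3)*(r + 4)**2*(r + 5).
Partial-fraction decomposition: 239/(24*(r + 5)) - 774/(121*(r + 4)) + 139/(11*(r + 4)**2) - 71/(20*(r + 3)) - 169/(14520*(r - 7)).
Integrate each term; A/(r−a) gives A·log|r−a|; A/(r−a)² gives −A/(r−a).

-169*log(r - 7)/14520 - 71*log(r + 3)/20 - 774*log(r + 4)/121 + 239*log(r + 5)/24 - 139/(11*r + 44) + C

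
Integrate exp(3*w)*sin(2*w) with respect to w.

3*exp(3*w)*sin(2*w)/13 - 2*exp(3*w)*cos(2*w)/13 + C

Let I denote the integral. Integrate by parts with u = sin(2*w), dv = exp(3*w) dw, so v = exp(3*w)/3: I = exp(3*w)*sin(2*w)/3 − (2/3)·∫ exp(3*w)*cos(2*w) dw.
Apply parts again with u = cos(2*w), dv = exp(3*w) dw: ∫ exp(3*w)*cos(2*w) dw = exp(3*w)*cos(2*w)/3 + (2/3)·I. Substituting back brings back I: I = exp(3*w)*sin(2*w)/3 - 2*exp(3*w)*cos(2*w)/9 − (4/9)·I.
Solving for I: (1 + 4/9)·I equals the remaining terms, so I = (9/13)·(exp(3*w)*sin(2*w)/3 - 2*exp(3*w)*cos(2*w)/9).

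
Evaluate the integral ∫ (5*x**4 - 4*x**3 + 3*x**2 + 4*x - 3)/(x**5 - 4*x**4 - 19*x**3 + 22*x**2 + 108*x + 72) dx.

1915*log(x - 6)/448 - 111*log(x - 3)/100 + 5*log(x + 1)/28 + 2651*log(x + 2)/1600 + 113/(40*x + 80) + C

Factor the denominator: (x - 6)*(x - 3)*(x + 1)*(x + 2)**2.
Partial-fraction decomposition: 2651/(1600*(x + 2)) - 113/(40*(x + 2)**2) + 5/(28*(x + 1)) - 111/(100*(x - 3)) + 1915/(448*(x - 6)).
Integrate each term; A/(x−a) gives A·log|x−a|; A/(x−a)² gives −A/(x−a).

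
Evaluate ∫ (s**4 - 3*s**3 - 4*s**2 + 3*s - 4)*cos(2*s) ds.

s**4*sin(2*s)/2 - 3*s**3*sin(2*s)/2 + s**3*cos(2*s) - 7*s**2*sin(2*s)/2 - 9*s**2*cos(2*s)/4 + 15*s*sin(2*s)/4 - 7*s*cos(2*s)/2 - sin(2*s)/4 + 15*cos(2*s)/8 + C

Use integration by parts with u = s**4 - 3*s**3 - 4*s**2 + 3*s - 4, dv = cos(2*s) ds, so v = sin(2*s)/2.
Apply parts 4 times (tabular method): alternate signs, differentiate u down to 0, integrate dv up.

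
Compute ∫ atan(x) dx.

x*atan(x) - log(x**2 + 1)/2 + C

Use integration by parts with u = arctan(x), dv = dx.
Then du = 1/(x**2 + 1) dx.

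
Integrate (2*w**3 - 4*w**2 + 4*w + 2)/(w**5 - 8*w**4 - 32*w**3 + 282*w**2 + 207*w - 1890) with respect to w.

Factor the denominator: (w - 7)*(w - 6)*(w - 3)*(w + 3)*(w + 5).
Partial-fraction decomposition: -23/(132*(w + 5)) + 5/(54*(w + 3)) + 1/(18*(w - 3)) - 314/(297*(w - 6)) + 13/(12*(w - 7)).
Integrate each term: A/(w−a) contributes A·log|w−a|.

13*log(w - 7)/12 - 314*log(w - 6)/297 + log(w - 3)/18 + 5*log(w + 3)/54 - 23*log(w + 5)/132 + C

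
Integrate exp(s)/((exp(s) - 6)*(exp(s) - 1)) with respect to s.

Let u = e^s, du = e^s ds.
The integral becomes ∫ du/((u-1)(u-6)); decompose into partial fractions.

log(exp(s) - 6)/5 - log(exp(s) - 1)/5 + C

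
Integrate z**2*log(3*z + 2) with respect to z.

z**3*log(3*z + 2)/3 - z**3/9 + z**2/9 - 4*z/27 + 8*log(3*z + 2)/81 + C

Use integration by parts with u = log(3*z + 2), dv = z**2 dz.
Then du = 3/(3*z + 2) dz and v = z**3/3.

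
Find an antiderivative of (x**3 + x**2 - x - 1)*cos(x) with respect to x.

Use integration by parts with u = x**3 + x**2 - x - 1, dv = cos(x) dx, so v = sin(x).
Apply parts 3 times (tabular method): alternate signs, differentiate u down to 0, integrate dv up.

x**3*sin(x) + x**2*sin(x) + 3*x**2*cos(x) - 7*x*sin(x) + 2*x*cos(x) - 3*sin(x) - 7*cos(x) + C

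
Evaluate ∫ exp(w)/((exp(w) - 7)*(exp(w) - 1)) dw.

log(exp(w) - 7)/6 - log(exp(w) - 1)/6 + C

Let u = e^w, du = e^w dw.
The integral becomes ∫ du/((u-7)(u-1)); decompose into partial fractions.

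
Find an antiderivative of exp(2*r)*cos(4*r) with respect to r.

Let I denote the integral. Integrate by parts with u = cos(4*r), dv = exp(2*r) dr, so v = exp(2*r)/2: I = exp(2*r)*cos(4*r)/2 + 2·∫ exp(2*r)*sin(4*r) dr.
Apply parts again with u = sin(4*r), dv = exp(2*r) dr: ∫ exp(2*r)*sin(4*r) dr = exp(2*r)*sin(4*r)/2 − 2·I. Substituting back brings back I: I = exp(2*r)*sin(4*r) + exp(2*r)*cos(4*r)/2 − 4·I.
Solving for I: (1 + 4)·I equals the remaining terms, so I = (1/5)·(exp(2*r)*sin(4*r) + exp(2*r)*cos(4*r)/2).

exp(2*r)*sin(4*r)/5 + exp(2*r)*cos(4*r)/10 + C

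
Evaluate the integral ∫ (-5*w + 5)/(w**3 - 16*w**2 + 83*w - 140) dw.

Factor the denominator: (w - 7)*(w - 5)*(w - 4).
Partial-fraction decomposition: -5/(w - 4) + 10/(w - 5) - 5/(w - 7).
Integrate each term: A/(w−a) contributes A·log|w−a|.

10*log(w - 5) - 5*log(w**2 - 11*w + 28) + C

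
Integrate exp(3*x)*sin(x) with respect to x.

3*exp(3*x)*sin(x)/10 - exp(3*x)*cos(x)/10 + C

Let I denote the integral. Integrate by parts with u = sin(x), dv = exp(3*x) dx, so v = exp(3*x)/3: I = exp(3*x)*sin(x)/3 − (1/3)·∫ exp(3*x)*cos(x) dx.
Apply parts again with u = cos(x), dv = exp(3*x) dx: ∫ exp(3*x)*cos(x) dx = exp(3*x)*cos(x)/3 + (1/3)·I. Substituting back brings back I: I = exp(3*x)*sin(x)/3 - exp(3*x)*cos(x)/9 − (1/9)·I.
Solving for I: (1 + 1/9)·I equals the remaining terms, so I = (9/10)·(exp(3*x)*sin(x)/3 - exp(3*x)*cos(x)/9).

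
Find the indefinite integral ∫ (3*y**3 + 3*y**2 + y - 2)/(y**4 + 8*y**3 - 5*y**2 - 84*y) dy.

Factor the denominator: y*(y - 3)*(y + 4)*(y + 7).
Partial-fraction decomposition: 297/(70*(y + 7)) - 25/(14*(y + 4)) + 109/(210*(y - 3)) + 1/(42*y).
Integrate each term: A/(y−a) contributes A·log|y−a|.

log(y)/42 + 109*log(y - 3)/210 - 25*log(y + 4)/14 + 297*log(y + 7)/70 + C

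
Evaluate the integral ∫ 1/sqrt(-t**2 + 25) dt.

Substitute t = 5·sin(θ), so dt = 5·cos(θ) dθ and the radical becomes sqrt(-t**2 + 25) = 5·cos(θ) by the Pythagorean identity.
Integrate the resulting trig expression in θ, then back-substitute θ = asin(t/5), sin(θ) = t/5, cos(θ) = sqrt(-t**2 + 25)/5 (absorbing any constant into C).

asin(t/5) + C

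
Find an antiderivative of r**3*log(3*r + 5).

r**4*log(3*r + 5)/4 - r**4/16 + 5*r**3/36 - 25*r**2/72 + 125*r/108 - 625*log(3*r + 5)/324 + C

Use integration by parts with u = log(3*r + 5), dv = r**3 dr.
Then du = 3/(3*r + 5) dr and v = r**4/4.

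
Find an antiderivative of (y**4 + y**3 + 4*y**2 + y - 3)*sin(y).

Use integration by parts with u = y**4 + y**3 + 4*y**2 + y - 3, dv = sin(y) dy, so v = -cos(y).
Apply parts 4 times (tabular method): alternate signs, differentiate u down to 0, integrate dv up.

-y**4*cos(y) + 4*y**3*sin(y) - y**3*cos(y) + 3*y**2*sin(y) + 8*y**2*cos(y) - 16*y*sin(y) + 5*y*cos(y) - 5*sin(y) - 13*cos(y) + C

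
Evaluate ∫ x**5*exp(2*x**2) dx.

(2*x**4 - 2*x**2 + 1)*exp(2*x**2)/8 + C

Let u = x², du = 2x dx; rewrite as (1/2)∫ u^2·exp(2u) du.
Now integrate by parts 2 times.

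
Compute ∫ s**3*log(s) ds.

s**4*log(s)/4 - s**4/16 + C

Use integration by parts with u = log(s), dv = s**3 ds.
Then du = 1/s ds and v = s**4/4.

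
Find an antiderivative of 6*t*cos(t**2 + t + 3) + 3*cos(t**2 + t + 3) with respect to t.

3*sin(t**2 + t + 3) + C

Let u = t**2 + t + 3, so du = (2*t + 1) dt.
Rewriting, the integral becomes 3·∫ cos(u) du = 3·sin(u).
Substituting back, u = t**2 + t + 3.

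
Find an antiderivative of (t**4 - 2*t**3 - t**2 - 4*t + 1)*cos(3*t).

t**4*sin(3*t)/3 - 2*t**3*sin(3*t)/3 + 4*t**3*cos(3*t)/9 - 7*t**2*sin(3*t)/9 - 2*t**2*cos(3*t)/3 - 8*t*sin(3*t)/9 - 14*t*cos(3*t)/27 + 41*sin(3*t)/81 - 8*cos(3*t)/27 + C

Use integration by parts with u = t**4 - 2*t**3 - t**2 - 4*t + 1, dv = cos(3*t) dt, so v = sin(3*t)/3.
Apply parts 4 times (tabular method): alternate signs, differentiate u down to 0, integrate dv up.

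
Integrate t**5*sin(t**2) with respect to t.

-t**4*cos(t**2)/2 + t**2*sin(t**2) + cos(t**2) + C

Let u = t², du = 2t dt; rewrite as (1/2)∫ u^2·sin(1u) du.
Now integrate by parts 2 times.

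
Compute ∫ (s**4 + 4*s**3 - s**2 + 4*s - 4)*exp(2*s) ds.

(s**4 + 2*s**3 - 4*s**2 + 8*s - 8)*exp(2*s)/2 + C

Use integration by parts with u = s**4 + 4*s**3 - s**2 + 4*s - 4, dv = exp(2*s) ds, so v = exp(2*s)/2.
Apply parts 4 times (tabular method): alternate signs, differentiate u down to 0, integrate dv up.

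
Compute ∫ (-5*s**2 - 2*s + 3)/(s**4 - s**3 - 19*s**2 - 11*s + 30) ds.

Factor the denominator: (s - 5)*(s - 1)*(s + 2)*(s + 3).
Partial-fraction decomposition: 9/(8*(s + 3)) - 13/(21*(s + 2)) + 1/(12*(s - 1)) - 33/(56*(s - 5)).
Integrate each term: A/(s−a) contributes A·log|s−a|.

-33*log(s - 5)/56 + log(s - 1)/12 - 13*log(s + 2)/21 + 9*log(s + 3)/8 + C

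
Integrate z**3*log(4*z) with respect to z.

Use integration by parts with u = log(4*z), dv = z**3 dz.
Then du = 1/z dz and v = z**4/4.

z**4*(log(z) + 2*log(2))/4 - z**4/16 + C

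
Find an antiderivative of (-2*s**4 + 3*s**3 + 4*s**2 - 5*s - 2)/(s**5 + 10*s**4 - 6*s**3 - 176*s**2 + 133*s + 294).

Factor the denominator: (s - 3)*(s - 2)*(s + 1)*(s + 7)**2.
Partial-fraction decomposition: -22673/(12150*(s + 7)) + 2801/(270*(s + 7)**2) + 1/(216*(s + 1)) + 4/(243*(s - 2)) - 31/(200*(s - 3)).
Integrate each term; A/(s−a) gives A·log|s−a|; A/(s−a)² gives −A/(s−a).

-31*log(s - 3)/200 + 4*log(s - 2)/243 + log(s + 1)/216 - 22673*log(s + 7)/12150 - 2801/(270*s + 1890) + C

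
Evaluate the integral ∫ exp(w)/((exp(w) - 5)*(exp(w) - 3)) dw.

log(exp(w) - 5)/2 - log(exp(w) - 3)/2 + C

Let u = e^w, du = e^w dw.
The integral becomes ∫ du/((u-3)(u-5)); decompose into partial fractions.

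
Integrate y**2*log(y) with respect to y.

y**3*log(y)/3 - y**3/9 + C

Use integration by parts with u = log(y), dv = y**2 dy.
Then du = 1/y dy and v = y**3/3.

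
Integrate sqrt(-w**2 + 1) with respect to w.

Substitute w = sin(θ), so dw = cos(θ) dθ and the radical becomes sqrt(-w**2 + 1) = cos(θ) by the Pythagorean identity.
Integrate the resulting trig expression in θ, then back-substitute θ = asin(w), sin(θ) = w, cos(θ) = sqrt(-w**2 + 1) (absorbing any constant into C).

w*sqrt(-w**2 + 1)/2 + asin(w)/2 + C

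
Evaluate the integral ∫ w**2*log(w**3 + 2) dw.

Let u = w**3 + 2, so du = (3*w**2) dw.
The integral becomes (1/3)·∫ log(u) du; integrate by parts with u′=log(u), dv′=du.

w**3*log(w**3 + 2)/3 - w**3/3 + 2*log(w**3 + 2)/3 + C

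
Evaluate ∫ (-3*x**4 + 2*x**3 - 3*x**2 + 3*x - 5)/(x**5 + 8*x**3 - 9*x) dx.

5*log(x)/9 - 3*log(x - 1)/10 - 4*log(x + 1)/5 - 221*log(x**2 + 9)/180 + atan(x/3)/2 + C

Factor the denominator: x*(x - 1)*(x + 1)*(x**2 + 9).
Partial-fraction decomposition: -(221*x - 135)/(90*(x**2 + 9)) - 4/(5*(x + 1)) - 3/(10*(x - 1)) + 5/(9*x).
Integrate each term; A/(x−a) gives A·log|x−a|; the (Bx+D)/(x²+p²) term gives a log and an atan.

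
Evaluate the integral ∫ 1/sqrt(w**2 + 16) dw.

Substitute w = 4·tan(θ), so dw = 4·sec(θ)^2 dθ and the radical becomes sqrt(w**2 + 16) = 4·sec(θ) by the Pythagorean identity.
Integrate the resulting trig expression in θ, then back-substitute tan(θ) = w/4, sec(θ) = sqrt(w**2 + 16)/4 (absorbing any constant into C).

log(w + sqrt(w**2 + 16)) + C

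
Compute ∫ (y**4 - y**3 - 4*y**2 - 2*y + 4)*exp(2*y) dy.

(4*y**4 - 12*y**3 + 2*y**2 - 10*y + 21)*exp(2*y)/8 + C

Use integration by parts with u = y**4 - y**3 - 4*y**2 - 2*y + 4, dv = exp(2*y) dy, so v = exp(2*y)/2.
Apply parts 4 times (tabular method): alternate signs, differentiate u down to 0, integrate dv up.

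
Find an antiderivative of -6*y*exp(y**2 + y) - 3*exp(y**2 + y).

-3*exp(y**2 + y) + C

Let u = y**2 + y, so du = (2*y + 1) dy.
Rewriting, the integral becomes -3·∫ e^u du = -3·e^u.
Substituting back, u = y**2 + y.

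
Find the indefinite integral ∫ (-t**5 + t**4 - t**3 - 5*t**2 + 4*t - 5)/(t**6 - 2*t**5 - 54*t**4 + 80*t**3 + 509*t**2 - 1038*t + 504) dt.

-1361*log(t - 7)/1872 + 227*log(t - 3)/1008 - 46*log(t - 1)/1575 + 113*log(t + 4)/350 - 1297*log(t + 6)/1638 + 1/(60*t - 60) + C

Factor the denominator: (t - 7)*(t - 3)*(t - 1)**2*(t + 4)*(t + 6).
Partial-fraction decomposition: -1297/(1638*(t + 6)) + 113/(350*(t + 4)) - 46/(1575*(t - 1)) - 1/(60*(t - 1)**2) + 227/(1008*(t - 3)) - 1361/(1872*(t - 7)).
Integrate each term; A/(t−a) gives A·log|t−a|; A/(t−a)² gives −A/(t−a).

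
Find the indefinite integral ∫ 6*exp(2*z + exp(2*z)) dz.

3*exp(exp(2*z)) + C

Let u = exp(2*z), so du = (2*exp(2*z)) dz.
Rewriting, the integral becomes 3·∫ e^u du = 3·e^u.
Substituting back, u = exp(2*z).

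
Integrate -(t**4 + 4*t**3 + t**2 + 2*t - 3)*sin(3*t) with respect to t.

Use integration by parts with u = t**4 + 4*t**3 + t**2 + 2*t - 3, dv = -sin(3*t) dt, so v = cos(3*t)/3.
Apply parts 4 times (tabular method): alternate signs, differentiate u down to 0, integrate dv up.

t**4*cos(3*t)/3 - 4*t**3*sin(3*t)/9 + 4*t**3*cos(3*t)/3 - 4*t**2*sin(3*t)/3 - t**2*cos(3*t)/9 + 2*t*sin(3*t)/27 - 2*t*cos(3*t)/9 + 2*sin(3*t)/27 - 79*cos(3*t)/81 + C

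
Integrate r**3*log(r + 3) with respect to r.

Use integration by parts with u = log(r + 3), dv = r**3 dr.
Then du = 1/(r + 3) dr and v = r**4/4.

r**4*log(r + 3)/4 - r**4/16 + r**3/4 - 9*r**2/8 + 27*r/4 - 81*log(r + 3)/4 + C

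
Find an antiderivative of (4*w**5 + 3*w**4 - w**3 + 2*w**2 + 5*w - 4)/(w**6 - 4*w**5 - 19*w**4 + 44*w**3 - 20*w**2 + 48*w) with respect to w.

-log(w)/12 + 17437*log(w - 6)/4440 - 91*log(w - 2)/120 + 407*log(w + 4)/510 + 183*log(w**2 + 1)/3145 + 457*atan(w)/3145 + C

Factor the denominator: w*(w - 6)*(w - 2)*(w + 4)*(w**2 + 1).
Partial-fraction decomposition: (366*w + 457)/(3145*(w**2 + 1)) + 407/(510*(w + 4)) - 91/(120*(w - 2)) + 17437/(4440*(w - 6)) - 1/(12*w).
Integrate each term; A/(w−a) gives A·log|w−a|; the (Bw+D)/(w²+p²) term gives a log and an atan.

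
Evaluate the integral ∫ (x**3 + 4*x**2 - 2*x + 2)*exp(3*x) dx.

(3*x**3 + 9*x**2 - 12*x + 10)*exp(3*x)/9 + C

Use integration by parts with u = x**3 + 4*x**2 - 2*x + 2, dv = exp(3*x) dx, so v = exp(3*x)/3.
Apply parts 3 times (tabular method): alternate signs, differentiate u down to 0, integrate dv up.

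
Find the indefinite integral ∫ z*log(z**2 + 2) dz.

Let u = z**2 + 2, so du = (2*z) dz.
The integral becomes (1/2)·∫ log(u) du; integrate by parts with u′=log(u), dv′=du.

z**2*log(z**2 + 2)/2 - z**2/2 + log(z**2 + 2) + C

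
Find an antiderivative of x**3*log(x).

Use integration by parts with u = log(x), dv = x**3 dx.
Then du = 1/x dx and v = x**4/4.

x**4*log(x)/4 - x**4/16 + C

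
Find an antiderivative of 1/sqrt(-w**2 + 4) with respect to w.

Substitute w = 2·sin(θ), so dw = 2·cos(θ) dθ and the radical becomes sqrt(-w**2 + 4) = 2·cos(θ) by the Pythagorean identity.
Integrate the resulting trig expression in θ, then back-substitute θ = asin(w/2), sin(θ) = w/2, cos(θ) = sqrt(-w**2 + 4)/2 (absorbing any constant into C).

asin(w/2) + C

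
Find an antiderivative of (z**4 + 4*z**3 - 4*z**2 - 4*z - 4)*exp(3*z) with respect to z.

(27*z**4 + 72*z**3 - 180*z**2 + 12*z - 112)*exp(3*z)/81 + C

Use integration by parts with u = z**4 + 4*z**3 - 4*z**2 - 4*z - 4, dv = exp(3*z) dz, so v = exp(3*z)/3.
Apply parts 4 times (tabular method): alternate signs, differentiate u down to 0, integrate dv up.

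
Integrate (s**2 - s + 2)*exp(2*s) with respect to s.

Use integration by parts with u = s**2 - s + 2, dv = exp(2*s) ds, so v = exp(2*s)/2.
Apply parts 2 times (tabular method): alternate signs, differentiate u down to 0, integrate dv up.

(s**2 - 2*s + 3)*exp(2*s)/2 + C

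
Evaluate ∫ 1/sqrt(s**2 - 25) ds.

log(s + sqrt(s**2 - 25)) + C

Substitute s = 5·sec(θ), so ds = 5·sec(θ)*tan(θ) dθ and the radical becomes sqrt(s**2 - 25) = 5·tan(θ) by the Pythagorean identity.
Integrate the resulting trig expression in θ, then back-substitute sec(θ) = s/5, tan(θ) = sqrt(s**2 - 25)/5 (absorbing any constant into C).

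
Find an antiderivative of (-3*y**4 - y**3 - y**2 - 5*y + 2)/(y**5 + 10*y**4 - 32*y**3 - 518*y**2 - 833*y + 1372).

Factor the denominator: (y - 7)*(y - 1)*(y + 4)*(y + 7)**2.
Partial-fraction decomposition: -7087/(7056*(y + 7)) + 859/(42*(y + 7)**2) - 698/(495*(y + 4)) + 1/(240*(y - 1)) - 1907/(3234*(y - 7)).
Integrate each term; A/(y−a) gives A·log|y−a|; A/(y−a)² gives −A/(y−a).

-1907*log(y - 7)/3234 + log(y - 1)/240 - 698*log(y + 4)/495 - 7087*log(y + 7)/7056 - 859/(42*y + 294) + C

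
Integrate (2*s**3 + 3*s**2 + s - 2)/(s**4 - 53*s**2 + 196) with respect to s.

419*log(s - 7)/315 - 7*log(s - 2)/45 - 2*log(s + 2)/45 + 274*log(s + 7)/315 + C

Factor the denominator: (s - 7)*(s - 2)*(s + 2)*(s + 7).
Partial-fraction decomposition: 274/(315*(s + 7)) - 2/(45*(s + 2)) - 7/(45*(s - 2)) + 419/(315*(s - 7)).
Integrate each term: A/(s−a) contributes A·log|s−a|.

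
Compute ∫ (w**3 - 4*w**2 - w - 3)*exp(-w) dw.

Use integration by parts with u = w**3 - 4*w**2 - w - 3, dv = exp(-w) dw, so v = -exp(-w).
Apply parts 3 times (tabular method): alternate signs, differentiate u down to 0, integrate dv up.

(-w**3 + w**2 + 3*w + 6)*exp(-w) + C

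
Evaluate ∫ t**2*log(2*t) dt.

Use integration by parts with u = log(2*t), dv = t**2 dt.
Then du = 1/t dt and v = t**3/3.

t**3*(log(t) + log(2))/3 - t**3/9 + C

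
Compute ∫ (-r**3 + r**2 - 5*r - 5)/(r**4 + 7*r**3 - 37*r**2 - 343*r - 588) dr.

Factor the denominator: (r - 7)*(r + 3)*(r + 4)*(r + 7).
Partial-fraction decomposition: -211/(84*(r + 7)) + 95/(33*(r + 4)) - 23/(20*(r + 3)) - 167/(770*(r - 7)).
Integrate each term: A/(r−a) contributes A·log|r−a|.

-167*log(r - 7)/770 - 23*log(r + 3)/20 + 95*log(r + 4)/33 - 211*log(r + 7)/84 + C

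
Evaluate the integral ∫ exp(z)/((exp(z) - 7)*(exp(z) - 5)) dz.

log(exp(z) - 7)/2 - log(exp(z) - 5)/2 + C

Let u = e^z, du = e^z dz.
The integral becomes ∫ du/((u-5)(u-7)); decompose into partial fractions.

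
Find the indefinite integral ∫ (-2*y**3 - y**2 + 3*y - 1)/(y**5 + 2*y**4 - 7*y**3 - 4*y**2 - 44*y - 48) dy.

-55*log(y - 3)/364 + log(y + 1)/20 + 33*log(y + 4)/140 - 7*log(y**2 + 4)/104 - 18*atan(y/2)/65 + C

Factor the denominator: (y - 3)*(y + 1)*(y + 4)*(y**2 + 4).
Partial-fraction decomposition: -(35*y + 144)/(260*(y**2 + 4)) + 33/(140*(y + 4)) + 1/(20*(y + 1)) - 55/(364*(y - 3)).
Integrate each term; A/(y−a) gives A·log|y−a|; the (By+D)/(y²+p²) term gives a log and an atan.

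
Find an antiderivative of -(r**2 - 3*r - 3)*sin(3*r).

r**2*cos(3*r)/3 - 2*r*sin(3*r)/9 - r*cos(3*r) + sin(3*r)/3 - 29*cos(3*r)/27 + C

Use integration by parts with u = r**2 - 3*r - 3, dv = -sin(3*r) dr, so v = cos(3*r)/3.
Apply parts 2 times (tabular method): alternate signs, differentiate u down to 0, integrate dv up.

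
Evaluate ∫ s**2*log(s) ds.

s**3*log(s)/3 - s**3/9 + C

Use integration by parts with u = log(s), dv = s**2 ds.
Then du = 1/s ds and v = s**3/3.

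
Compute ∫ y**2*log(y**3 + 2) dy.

y**3*log(y**3 + 2)/3 - y**3/3 + 2*log(y**3 + 2)/3 + C

Let u = y**3 + 2, so du = (3*y**2) dy.
The integral becomes (1/3)·∫ log(u) du; integrate by parts with u′=log(u), dv′=du.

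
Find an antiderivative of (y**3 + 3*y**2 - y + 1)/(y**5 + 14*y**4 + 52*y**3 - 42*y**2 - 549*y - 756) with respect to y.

13*log(y - 3)/630 - 11*log(y + 3)/72 + 11*log(y + 4)/21 - 47*log(y + 7)/120 + 1/(6*y + 18) + C

Factor the denominator: (y - 3)*(y + 3)**2*(y + 4)*(y + 7).
Partial-fraction decomposition: -47/(120*(y + 7)) + 11/(21*(y + 4)) - 11/(72*(y + 3)) - 1/(6*(y + 3)**2) + 13/(630*(y - 3)).
Integrate each term; A/(y−a) gives A·log|y−a|; A/(y−a)² gives −A/(y−a).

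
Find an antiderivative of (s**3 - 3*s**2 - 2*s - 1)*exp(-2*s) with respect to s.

(-4*s**3 + 6*s**2 + 14*s + 11)*exp(-2*s)/8 + C

Use integration by parts with u = s**3 - 3*s**2 - 2*s - 1, dv = exp(-2*s) ds, so v = -exp(-2*s)/2.
Apply parts 3 times (tabular method): alternate signs, differentiate u down to 0, integrate dv up.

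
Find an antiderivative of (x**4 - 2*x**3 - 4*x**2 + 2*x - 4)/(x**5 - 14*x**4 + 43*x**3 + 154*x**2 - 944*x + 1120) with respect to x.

Factor the denominator: (x - 7)*(x - 5)*(x - 4)*(x - 2)*(x + 4).
Partial-fraction decomposition: 7/(108*(x + 4)) + 4/(45*(x - 2)) + 17/(12*(x - 4)) - 281/(54*(x - 5)) + 139/(30*(x - 7)).
Integrate each term: A/(x−a) contributes A·log|x−a|.

139*log(x - 7)/30 - 281*log(x - 5)/54 + 17*log(x - 4)/12 + 4*log(x - 2)/45 + 7*log(x + 4)/108 + C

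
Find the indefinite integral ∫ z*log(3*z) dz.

z**2*(log(z) + log(3))/2 - z**2/4 + C

Use integration by parts with u = log(3*z), dv = z dz.
Then du = 1/z dz and v = z**2/2.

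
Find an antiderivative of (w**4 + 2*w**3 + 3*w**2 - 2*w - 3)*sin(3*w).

Use integration by parts with u = w**4 + 2*w**3 + 3*w**2 - 2*w - 3, dv = sin(3*w) dw, so v = -cos(3*w)/3.
Apply parts 4 times (tabular method): alternate signs, differentiate u down to 0, integrate dv up.

-w**4*cos(3*w)/3 + 4*w**3*sin(3*w)/9 - 2*w**3*cos(3*w)/3 + 2*w**2*sin(3*w)/3 - 5*w**2*cos(3*w)/9 + 10*w*sin(3*w)/27 + 10*w*cos(3*w)/9 - 10*sin(3*w)/27 + 91*cos(3*w)/81 + C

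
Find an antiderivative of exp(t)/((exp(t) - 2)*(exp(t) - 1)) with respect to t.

Let u = e^t, du = e^t dt.
The integral becomes ∫ du/((u-2)(u-1)); decompose into partial fractions.

log(exp(t) - 2) - log(exp(t) - 1) + C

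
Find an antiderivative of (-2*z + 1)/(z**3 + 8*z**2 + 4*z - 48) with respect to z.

Factor the denominator: (z - 2)*(z + 4)*(z + 6).
Partial-fraction decomposition: 13/(16*(z + 6)) - 3/(4*(z + 4)) - 1/(16*(z - 2)).
Integrate each term: A/(z−a) contributes A·log|z−a|.

-log(z - 2)/16 - 3*log(z + 4)/4 + 13*log(z + 6)/16 + C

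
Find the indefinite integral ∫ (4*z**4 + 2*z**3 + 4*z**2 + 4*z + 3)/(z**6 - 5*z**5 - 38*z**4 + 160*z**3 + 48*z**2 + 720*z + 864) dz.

95051*log(z - 6)/470400 + log(z + 1)/245 - 65*log(z + 6)/384 - 59*log(z**2 + 4)/3200 + 43*atan(z/2)/1600 - 1929/(1120*z - 6720) + C

Factor the denominator: (z - 6)**2*(z + 1)*(z + 6)*(z**2 + 4).
Partial-fraction decomposition: -(59*z - 86)/(1600*(z**2 + 4)) - 65/(384*(z + 6)) + 1/(245*(z + 1)) + 95051/(470400*(z - 6)) + 1929/(1120*(z - 6)**2).
Integrate each term; A/(z−a) gives A·log|z−a|; the (Bz+D)/(z²+p²) term gives a log and an atan.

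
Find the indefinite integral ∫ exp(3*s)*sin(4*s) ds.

Let I denote the integral. Integrate by parts with u = sin(4*s), dv = exp(3*s) ds, so v = exp(3*s)/3: I = exp(3*s)*sin(4*s)/3 − (4/3)·∫ exp(3*s)*cos(4*s) ds.
Apply parts again with u = cos(4*s), dv = exp(3*s) ds: ∫ exp(3*s)*cos(4*s) ds = exp(3*s)*cos(4*s)/3 + (4/3)·I. Substituting back brings back I: I = exp(3*s)*sin(4*s)/3 - 4*exp(3*s)*cos(4*s)/9 − (16/9)·I.
Solving for I: (1 + 16/9)·I equals the remaining terms, so I = (9/25)·(exp(3*s)*sin(4*s)/3 - 4*exp(3*s)*cos(4*s)/9).

3*exp(3*s)*sin(4*s)/25 - 4*exp(3*s)*cos(4*s)/25 + C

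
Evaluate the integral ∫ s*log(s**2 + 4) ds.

Let u = s**2 + 4, so du = (2*s) ds.
The integral becomes (1/2)·∫ log(u) du; integrate by parts with u′=log(u), dv′=du.

s**2*log(s**2 + 4)/2 - s**2/2 + 2*log(s**2 + 4) + C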